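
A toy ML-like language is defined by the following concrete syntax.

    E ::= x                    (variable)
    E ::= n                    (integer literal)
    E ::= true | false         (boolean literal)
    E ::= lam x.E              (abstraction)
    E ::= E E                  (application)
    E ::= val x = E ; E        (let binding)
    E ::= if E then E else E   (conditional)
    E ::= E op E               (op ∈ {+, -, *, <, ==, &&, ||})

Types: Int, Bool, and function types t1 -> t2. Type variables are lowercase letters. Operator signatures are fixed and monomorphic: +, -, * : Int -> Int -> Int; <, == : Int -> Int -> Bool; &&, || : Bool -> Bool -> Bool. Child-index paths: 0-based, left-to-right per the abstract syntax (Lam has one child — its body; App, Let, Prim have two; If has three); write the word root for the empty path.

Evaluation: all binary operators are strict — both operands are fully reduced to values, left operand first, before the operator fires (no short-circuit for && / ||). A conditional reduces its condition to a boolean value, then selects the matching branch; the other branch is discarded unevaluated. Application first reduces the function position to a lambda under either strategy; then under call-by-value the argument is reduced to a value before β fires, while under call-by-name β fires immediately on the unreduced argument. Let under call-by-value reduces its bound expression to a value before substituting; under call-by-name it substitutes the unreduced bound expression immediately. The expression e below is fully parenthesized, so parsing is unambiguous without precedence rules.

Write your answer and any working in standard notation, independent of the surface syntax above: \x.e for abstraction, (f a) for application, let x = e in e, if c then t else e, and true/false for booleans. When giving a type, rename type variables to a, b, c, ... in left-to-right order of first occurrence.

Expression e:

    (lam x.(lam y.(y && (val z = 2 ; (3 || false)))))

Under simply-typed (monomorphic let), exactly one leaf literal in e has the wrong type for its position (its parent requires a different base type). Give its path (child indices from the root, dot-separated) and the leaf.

Answer: 0.0.1.1.0 : 3

Derivation:
y : b
  unify b ~ Bool
let z : Int
  unify Int ~ Bool
  FAIL: mismatch Int ~ Bool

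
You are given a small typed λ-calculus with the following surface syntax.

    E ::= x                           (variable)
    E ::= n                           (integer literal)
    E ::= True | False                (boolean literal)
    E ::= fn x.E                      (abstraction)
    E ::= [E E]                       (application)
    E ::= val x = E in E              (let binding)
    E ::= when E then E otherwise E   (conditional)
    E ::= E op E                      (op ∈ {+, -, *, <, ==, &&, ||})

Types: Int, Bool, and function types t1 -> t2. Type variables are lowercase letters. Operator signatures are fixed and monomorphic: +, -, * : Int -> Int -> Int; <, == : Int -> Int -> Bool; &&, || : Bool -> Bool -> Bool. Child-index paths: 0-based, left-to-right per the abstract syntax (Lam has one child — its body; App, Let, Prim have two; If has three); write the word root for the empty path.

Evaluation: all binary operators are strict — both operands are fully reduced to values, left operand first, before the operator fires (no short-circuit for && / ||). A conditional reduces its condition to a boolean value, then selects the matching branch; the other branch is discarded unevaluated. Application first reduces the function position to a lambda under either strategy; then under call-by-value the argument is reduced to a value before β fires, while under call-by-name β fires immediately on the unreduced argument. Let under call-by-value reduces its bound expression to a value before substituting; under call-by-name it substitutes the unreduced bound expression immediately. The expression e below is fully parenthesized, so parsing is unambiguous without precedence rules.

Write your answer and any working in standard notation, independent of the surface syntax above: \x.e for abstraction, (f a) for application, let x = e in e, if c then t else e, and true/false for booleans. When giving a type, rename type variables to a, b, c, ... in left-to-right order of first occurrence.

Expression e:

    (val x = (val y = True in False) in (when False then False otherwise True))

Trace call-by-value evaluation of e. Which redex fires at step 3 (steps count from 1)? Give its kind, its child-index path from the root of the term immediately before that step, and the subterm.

Working:
step 0: (let x = (let y = true in false) in (if false then false else true))
step 1: [let@0] (let x = false in (if false then false else true))
step 2: [let@root] (if false then false else true)
step 3: [if@root] true

Answer: if at root : (if false then false else true)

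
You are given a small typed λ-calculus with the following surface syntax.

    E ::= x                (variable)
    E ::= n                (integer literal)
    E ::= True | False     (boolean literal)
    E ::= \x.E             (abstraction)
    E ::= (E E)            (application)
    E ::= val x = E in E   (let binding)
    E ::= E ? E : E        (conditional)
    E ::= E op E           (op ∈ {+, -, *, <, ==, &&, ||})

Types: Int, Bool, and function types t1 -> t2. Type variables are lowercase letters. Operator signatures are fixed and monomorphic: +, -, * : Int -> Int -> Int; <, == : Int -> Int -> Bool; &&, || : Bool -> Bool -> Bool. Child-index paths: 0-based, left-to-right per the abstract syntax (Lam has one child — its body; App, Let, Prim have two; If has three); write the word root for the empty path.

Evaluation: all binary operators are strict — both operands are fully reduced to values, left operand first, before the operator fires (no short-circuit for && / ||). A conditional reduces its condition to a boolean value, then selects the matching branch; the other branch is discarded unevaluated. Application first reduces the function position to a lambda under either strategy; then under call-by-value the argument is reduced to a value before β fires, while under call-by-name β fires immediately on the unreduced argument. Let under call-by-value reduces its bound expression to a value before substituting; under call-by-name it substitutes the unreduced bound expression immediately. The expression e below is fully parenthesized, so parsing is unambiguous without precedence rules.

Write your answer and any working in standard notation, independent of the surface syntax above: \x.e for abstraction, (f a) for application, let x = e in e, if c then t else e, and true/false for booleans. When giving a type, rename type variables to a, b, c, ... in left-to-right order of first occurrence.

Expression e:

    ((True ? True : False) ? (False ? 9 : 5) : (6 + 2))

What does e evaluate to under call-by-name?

Answer: 5

Trace:
step 0: (if (if true then true else false) then (if false then 9 else 5) else (6 + 2))
step 1: [if@0] (if true then (if false then 9 else 5) else (6 + 2))
step 2: [if@root] (if false then 9 else 5)
step 3: [if@root] 5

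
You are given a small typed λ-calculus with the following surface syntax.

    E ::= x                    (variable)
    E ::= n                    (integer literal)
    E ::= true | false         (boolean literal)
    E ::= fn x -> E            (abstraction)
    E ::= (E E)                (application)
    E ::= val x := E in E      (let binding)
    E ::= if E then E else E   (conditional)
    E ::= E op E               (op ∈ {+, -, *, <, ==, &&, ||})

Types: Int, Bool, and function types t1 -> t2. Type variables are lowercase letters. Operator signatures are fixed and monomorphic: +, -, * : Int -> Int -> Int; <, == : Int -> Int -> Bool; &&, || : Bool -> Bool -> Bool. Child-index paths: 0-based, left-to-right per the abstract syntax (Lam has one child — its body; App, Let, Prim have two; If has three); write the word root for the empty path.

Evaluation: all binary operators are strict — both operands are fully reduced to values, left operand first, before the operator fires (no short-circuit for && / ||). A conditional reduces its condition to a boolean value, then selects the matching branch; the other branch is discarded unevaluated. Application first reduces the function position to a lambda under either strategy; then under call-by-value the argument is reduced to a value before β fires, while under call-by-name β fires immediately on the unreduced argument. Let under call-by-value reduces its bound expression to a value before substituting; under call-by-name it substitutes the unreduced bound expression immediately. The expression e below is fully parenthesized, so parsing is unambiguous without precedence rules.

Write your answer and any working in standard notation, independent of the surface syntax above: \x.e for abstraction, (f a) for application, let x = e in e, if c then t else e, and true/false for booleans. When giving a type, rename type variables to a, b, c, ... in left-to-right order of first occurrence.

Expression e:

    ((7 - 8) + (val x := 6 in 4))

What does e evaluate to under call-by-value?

Answer: 3

Working:
step 0: ((7 - 8) + (let x = 6 in 4))
step 1: [delta@0] (-1 + (let x = 6 in 4))
step 2: [let@1] (-1 + 4)
step 3: [delta@root] 3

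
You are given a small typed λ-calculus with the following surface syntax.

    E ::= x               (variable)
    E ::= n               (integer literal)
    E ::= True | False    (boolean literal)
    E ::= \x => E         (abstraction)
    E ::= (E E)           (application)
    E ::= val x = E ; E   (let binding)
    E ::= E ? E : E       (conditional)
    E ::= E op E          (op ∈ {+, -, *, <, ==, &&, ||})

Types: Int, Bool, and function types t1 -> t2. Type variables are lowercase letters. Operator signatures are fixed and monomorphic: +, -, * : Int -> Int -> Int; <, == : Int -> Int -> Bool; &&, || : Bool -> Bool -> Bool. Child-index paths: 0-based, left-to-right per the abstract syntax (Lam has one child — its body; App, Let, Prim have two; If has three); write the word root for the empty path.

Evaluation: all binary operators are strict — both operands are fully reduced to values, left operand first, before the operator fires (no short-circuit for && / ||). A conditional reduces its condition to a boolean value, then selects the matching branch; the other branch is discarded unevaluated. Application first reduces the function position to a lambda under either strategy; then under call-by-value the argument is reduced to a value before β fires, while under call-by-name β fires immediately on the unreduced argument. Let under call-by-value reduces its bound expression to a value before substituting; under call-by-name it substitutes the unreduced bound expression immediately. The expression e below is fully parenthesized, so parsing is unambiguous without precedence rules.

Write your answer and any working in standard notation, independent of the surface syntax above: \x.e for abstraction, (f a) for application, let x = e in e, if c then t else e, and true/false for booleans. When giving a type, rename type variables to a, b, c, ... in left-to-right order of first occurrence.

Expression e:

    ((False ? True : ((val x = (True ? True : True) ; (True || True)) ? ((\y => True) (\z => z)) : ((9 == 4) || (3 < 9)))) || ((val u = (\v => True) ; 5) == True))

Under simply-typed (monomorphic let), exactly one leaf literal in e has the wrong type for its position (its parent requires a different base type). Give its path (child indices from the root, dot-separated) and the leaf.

Trace:
  unify Bool ~ Bool
  unify Bool ~ Bool
  unify Bool ~ Bool
let x : Bool
  unify Bool ~ Bool
  unify Bool ~ Bool
  unify Bool ~ Bool
\y._ : a -> Bool
z : b
\z._ : b -> b
  unify a -> Bool ~ (b -> b) -> c
  unify a ~ b -> b
  unify Bool ~ c
_ _ : Bool
  unify Int ~ Int
  unify Int ~ Int
  unify Bool ~ Bool
  unify Int ~ Int
  unify Int ~ Int
  unify Bool ~ Bool
  unify Bool ~ Bool
  unify Bool ~ Bool
  unify Bool ~ Bool
\v._ : d -> Bool
let u : d -> Bool
  unify Int ~ Int
  unify Bool ~ Int
  FAIL: mismatch Bool ~ Int

Answer: 1.1 : true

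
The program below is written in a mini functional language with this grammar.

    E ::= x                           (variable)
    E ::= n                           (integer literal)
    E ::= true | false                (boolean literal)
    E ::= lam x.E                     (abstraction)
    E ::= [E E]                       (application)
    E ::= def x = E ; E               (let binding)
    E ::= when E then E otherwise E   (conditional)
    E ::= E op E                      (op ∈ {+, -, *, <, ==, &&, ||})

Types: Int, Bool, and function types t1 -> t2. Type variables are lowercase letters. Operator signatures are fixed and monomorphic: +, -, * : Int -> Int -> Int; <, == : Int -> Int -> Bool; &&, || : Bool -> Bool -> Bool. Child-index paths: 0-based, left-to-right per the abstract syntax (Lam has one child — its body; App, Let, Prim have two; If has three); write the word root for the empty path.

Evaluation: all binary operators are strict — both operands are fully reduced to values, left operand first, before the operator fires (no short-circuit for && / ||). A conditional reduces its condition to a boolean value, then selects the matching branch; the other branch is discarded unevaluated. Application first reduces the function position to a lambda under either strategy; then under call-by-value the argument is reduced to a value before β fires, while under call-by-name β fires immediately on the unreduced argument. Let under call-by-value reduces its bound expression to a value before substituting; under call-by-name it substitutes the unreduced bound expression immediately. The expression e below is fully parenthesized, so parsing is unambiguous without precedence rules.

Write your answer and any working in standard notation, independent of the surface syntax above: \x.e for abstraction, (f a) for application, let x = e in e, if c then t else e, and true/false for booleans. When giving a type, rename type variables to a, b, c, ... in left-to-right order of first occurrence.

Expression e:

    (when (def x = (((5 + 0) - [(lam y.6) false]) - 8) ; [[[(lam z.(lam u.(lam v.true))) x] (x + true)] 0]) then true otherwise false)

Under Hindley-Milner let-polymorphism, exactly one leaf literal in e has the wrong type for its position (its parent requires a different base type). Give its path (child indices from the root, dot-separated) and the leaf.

Answer: 0.1.0.1.1 : true

Working:
  unify Int ~ Int
  unify Int ~ Int
  unify Int ~ Int
\y._ : a -> Int
  unify a -> Int ~ Bool -> b
  unify a ~ Bool
  unify Int ~ b
_ _ : Int
  unify Int ~ Int
  unify Int ~ Int
  unify Int ~ Int
let x : Int
\v._ : e -> Bool
\u._ : d -> e -> Bool
\z._ : c -> d -> e -> Bool
x : Int
  unify c -> d -> e -> Bool ~ Int -> f
  unify c ~ Int
  unify d -> e -> Bool ~ f
_ _ : d -> e -> Bool
x : Int
  unify Int ~ Int
  unify Bool ~ Int
  FAIL: mismatch Bool ~ Int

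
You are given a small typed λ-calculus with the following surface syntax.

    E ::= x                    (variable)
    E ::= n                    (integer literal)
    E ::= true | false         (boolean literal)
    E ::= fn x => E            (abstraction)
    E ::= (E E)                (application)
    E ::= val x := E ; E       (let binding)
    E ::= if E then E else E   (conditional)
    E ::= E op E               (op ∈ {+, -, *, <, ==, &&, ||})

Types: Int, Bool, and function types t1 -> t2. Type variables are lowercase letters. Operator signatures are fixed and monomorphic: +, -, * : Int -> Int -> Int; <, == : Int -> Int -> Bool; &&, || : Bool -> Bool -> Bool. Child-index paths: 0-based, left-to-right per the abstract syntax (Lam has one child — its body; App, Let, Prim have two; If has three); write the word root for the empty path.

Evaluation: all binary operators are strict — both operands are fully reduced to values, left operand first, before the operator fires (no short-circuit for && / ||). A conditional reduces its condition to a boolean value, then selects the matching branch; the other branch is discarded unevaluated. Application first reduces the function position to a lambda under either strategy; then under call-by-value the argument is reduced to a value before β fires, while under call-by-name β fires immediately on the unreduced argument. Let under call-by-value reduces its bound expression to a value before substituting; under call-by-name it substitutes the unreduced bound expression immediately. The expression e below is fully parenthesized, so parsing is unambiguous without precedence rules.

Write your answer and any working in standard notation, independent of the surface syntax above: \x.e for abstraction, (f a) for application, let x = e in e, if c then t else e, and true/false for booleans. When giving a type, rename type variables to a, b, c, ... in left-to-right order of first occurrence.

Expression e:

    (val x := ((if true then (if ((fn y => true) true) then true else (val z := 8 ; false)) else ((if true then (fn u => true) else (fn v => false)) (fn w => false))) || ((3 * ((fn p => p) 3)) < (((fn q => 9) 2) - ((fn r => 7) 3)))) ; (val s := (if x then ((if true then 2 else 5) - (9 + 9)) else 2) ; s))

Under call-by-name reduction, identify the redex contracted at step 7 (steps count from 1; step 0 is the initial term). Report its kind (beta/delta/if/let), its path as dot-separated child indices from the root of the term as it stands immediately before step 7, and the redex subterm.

Answer: delta at 0.1.0 : (3 * 3)

Trace:
step 0: (let x = ((if true then (if ((\y.true) true) then true else (let z = 8 in false)) else ((if true then (\u.true) else (\v.false)) (\w.false))) || ((3 * ((\p.p) 3)) < (((\q.9) 2) - ((\r.7) 3)))) in (let s = (if x then ((if true then 2 else 5) - (9 + 9)) else 2) in s))
step 1: [let@root] (let s = (if ((if true then (if ((\y.true) true) then true else (let z = 8 in false)) else ((if true then (\u.true) else (\v.false)) (\w.false))) || ((3 * ((\p.p) 3)) < (((\q.9) 2) - ((\r.7) 3)))) then ((if true then 2 else 5) - (9 + 9)) else 2) in s)
step 2: [let@root] (if ((if true then (if ((\y.true) true) then true else (let z = 8 in false)) else ((if true then (\u.true) else (\v.false)) (\w.false))) || ((3 * ((\p.p) 3)) < (((\q.9) 2) - ((\r.7) 3)))) then ((if true then 2 else 5) - (9 + 9)) else 2)
step 3: [if@0.0] (if ((if ((\y.true) true) then true else (let z = 8 in false)) || ((3 * ((\p.p) 3)) < (((\q.9) 2) - ((\r.7) 3)))) then ((if true then 2 else 5) - (9 + 9)) else 2)
step 4: [beta@0.0.0] (if ((if true then true else (let z = 8 in false)) || ((3 * ((\p.p) 3)) < (((\q.9) 2) - ((\r.7) 3)))) then ((if true then 2 else 5) - (9 + 9)) else 2)
step 5: [if@0.0] (if (true || ((3 * ((\p.p) 3)) < (((\q.9) 2) - ((\r.7) 3)))) then ((if true then 2 else 5) - (9 + 9)) else 2)
step 6: [beta@0.1.0.1] (if (true || ((3 * 3) < (((\q.9) 2) - ((\r.7) 3)))) then ((if true then 2 else 5) - (9 + 9)) else 2)
step 7: [delta@0.1.0] (if (true || (9 < (((\q.9) 2) - ((\r.7) 3)))) then ((if true then 2 else 5) - (9 + 9)) else 2)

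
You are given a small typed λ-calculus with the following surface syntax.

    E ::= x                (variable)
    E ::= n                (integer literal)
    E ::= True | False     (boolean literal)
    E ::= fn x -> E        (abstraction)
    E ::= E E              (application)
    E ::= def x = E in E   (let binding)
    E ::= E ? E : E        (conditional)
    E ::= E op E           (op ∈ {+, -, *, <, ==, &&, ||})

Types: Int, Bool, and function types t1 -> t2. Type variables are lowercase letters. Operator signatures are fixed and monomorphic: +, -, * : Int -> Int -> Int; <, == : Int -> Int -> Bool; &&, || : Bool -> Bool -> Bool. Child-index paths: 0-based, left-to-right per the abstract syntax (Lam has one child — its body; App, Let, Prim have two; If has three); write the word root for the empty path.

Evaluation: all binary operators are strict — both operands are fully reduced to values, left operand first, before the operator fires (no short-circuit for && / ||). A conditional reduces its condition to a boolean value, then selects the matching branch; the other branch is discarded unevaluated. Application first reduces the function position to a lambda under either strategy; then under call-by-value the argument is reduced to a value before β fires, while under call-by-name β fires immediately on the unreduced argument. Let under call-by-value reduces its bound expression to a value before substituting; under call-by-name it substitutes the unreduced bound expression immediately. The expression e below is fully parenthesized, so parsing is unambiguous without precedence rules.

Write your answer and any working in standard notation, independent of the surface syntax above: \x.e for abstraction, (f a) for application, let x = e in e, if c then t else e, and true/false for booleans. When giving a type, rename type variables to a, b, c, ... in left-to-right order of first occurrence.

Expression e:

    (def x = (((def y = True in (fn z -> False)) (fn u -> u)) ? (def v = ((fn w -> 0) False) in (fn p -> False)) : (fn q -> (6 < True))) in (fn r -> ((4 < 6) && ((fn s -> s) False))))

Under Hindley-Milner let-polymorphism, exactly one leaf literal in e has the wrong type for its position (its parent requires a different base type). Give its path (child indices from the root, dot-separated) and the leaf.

Answer: 0.2.0.1 : true

Working:
let y : Bool
\z._ : a -> Bool
u : b
\u._ : b -> b
  unify a -> Bool ~ (b -> b) -> c
  unify a ~ b -> b
  unify Bool ~ c
_ _ : Bool
  unify Bool ~ Bool
\w._ : d -> Int
  unify d -> Int ~ Bool -> e
  unify d ~ Bool
  unify Int ~ e
_ _ : Int
let v : Int
\p._ : f -> Bool
  unify Int ~ Int
  unify Bool ~ Int
  FAIL: mismatch Bool ~ Int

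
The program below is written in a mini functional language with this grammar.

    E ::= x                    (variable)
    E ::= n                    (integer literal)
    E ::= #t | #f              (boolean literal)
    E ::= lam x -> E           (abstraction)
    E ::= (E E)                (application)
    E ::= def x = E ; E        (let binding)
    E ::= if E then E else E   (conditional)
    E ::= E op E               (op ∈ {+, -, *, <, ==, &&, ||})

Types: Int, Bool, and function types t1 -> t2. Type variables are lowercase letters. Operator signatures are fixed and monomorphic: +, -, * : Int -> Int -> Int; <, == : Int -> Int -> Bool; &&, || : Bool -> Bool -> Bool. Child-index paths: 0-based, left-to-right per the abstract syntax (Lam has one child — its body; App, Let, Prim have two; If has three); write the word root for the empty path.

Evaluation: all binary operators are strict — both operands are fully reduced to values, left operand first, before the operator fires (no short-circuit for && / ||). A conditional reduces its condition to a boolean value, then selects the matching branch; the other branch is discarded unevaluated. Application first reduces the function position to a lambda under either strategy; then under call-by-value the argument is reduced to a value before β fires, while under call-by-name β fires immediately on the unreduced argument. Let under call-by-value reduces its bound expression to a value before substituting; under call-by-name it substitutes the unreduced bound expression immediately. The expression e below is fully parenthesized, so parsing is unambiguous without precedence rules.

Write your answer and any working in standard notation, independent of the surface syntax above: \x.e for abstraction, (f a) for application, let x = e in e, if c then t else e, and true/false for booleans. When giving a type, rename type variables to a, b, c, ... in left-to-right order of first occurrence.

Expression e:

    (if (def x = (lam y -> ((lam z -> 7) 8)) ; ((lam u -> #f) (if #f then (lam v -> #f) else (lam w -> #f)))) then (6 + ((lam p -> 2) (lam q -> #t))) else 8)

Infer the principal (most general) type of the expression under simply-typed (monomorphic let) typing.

Answer: Int

Trace:
\z._ : b -> Int
  unify b -> Int ~ Int -> c
  unify b ~ Int
  unify Int ~ c
_ _ : Int
\y._ : a -> Int
let x : a -> Int
\u._ : d -> Bool
  unify Bool ~ Bool
\v._ : e -> Bool
\w._ : f -> Bool
  unify e -> Bool ~ f -> Bool
  unify e ~ f
  unify Bool ~ Bool
  unify d -> Bool ~ (f -> Bool) -> g
  unify d ~ f -> Bool
  unify Bool ~ g
_ _ : Bool
  unify Bool ~ Bool
  unify Int ~ Int
\p._ : h -> Int
\q._ : i -> Bool
  unify h -> Int ~ (i -> Bool) -> j
  unify h ~ i -> Bool
  unify Int ~ j
_ _ : Int
  unify Int ~ Int
  unify Int ~ Int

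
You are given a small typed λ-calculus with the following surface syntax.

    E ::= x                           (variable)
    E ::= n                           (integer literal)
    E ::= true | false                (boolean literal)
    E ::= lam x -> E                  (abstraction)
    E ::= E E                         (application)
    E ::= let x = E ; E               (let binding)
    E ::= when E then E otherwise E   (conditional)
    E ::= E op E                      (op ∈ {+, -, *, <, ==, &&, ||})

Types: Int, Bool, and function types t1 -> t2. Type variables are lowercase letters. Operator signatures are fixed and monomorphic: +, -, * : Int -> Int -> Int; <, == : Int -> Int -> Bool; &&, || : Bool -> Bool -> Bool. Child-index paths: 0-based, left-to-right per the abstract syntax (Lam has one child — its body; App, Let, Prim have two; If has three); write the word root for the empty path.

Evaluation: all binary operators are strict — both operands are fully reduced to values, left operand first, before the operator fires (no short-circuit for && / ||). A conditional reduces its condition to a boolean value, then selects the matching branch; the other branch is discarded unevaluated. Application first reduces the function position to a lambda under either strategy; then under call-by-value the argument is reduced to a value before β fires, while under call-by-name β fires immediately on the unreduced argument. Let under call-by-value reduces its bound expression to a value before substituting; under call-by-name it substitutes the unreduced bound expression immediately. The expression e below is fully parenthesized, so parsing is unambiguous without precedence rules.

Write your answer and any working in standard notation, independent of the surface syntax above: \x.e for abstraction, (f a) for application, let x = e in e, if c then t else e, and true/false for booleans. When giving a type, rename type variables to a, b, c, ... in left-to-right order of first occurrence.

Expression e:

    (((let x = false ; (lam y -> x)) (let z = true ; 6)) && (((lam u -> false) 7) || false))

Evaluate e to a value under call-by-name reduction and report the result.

Answer: false

Working:
step 0: (((let x = false in (\y.x)) (let z = true in 6)) && (((\u.false) 7) || false))
step 1: [let@0.0] (((\y.false) (let z = true in 6)) && (((\u.false) 7) || false))
step 2: [beta@0] (false && (((\u.false) 7) || false))
step 3: [beta@1.0] (false && (false || false))
step 4: [delta@1] (false && false)
step 5: [delta@root] false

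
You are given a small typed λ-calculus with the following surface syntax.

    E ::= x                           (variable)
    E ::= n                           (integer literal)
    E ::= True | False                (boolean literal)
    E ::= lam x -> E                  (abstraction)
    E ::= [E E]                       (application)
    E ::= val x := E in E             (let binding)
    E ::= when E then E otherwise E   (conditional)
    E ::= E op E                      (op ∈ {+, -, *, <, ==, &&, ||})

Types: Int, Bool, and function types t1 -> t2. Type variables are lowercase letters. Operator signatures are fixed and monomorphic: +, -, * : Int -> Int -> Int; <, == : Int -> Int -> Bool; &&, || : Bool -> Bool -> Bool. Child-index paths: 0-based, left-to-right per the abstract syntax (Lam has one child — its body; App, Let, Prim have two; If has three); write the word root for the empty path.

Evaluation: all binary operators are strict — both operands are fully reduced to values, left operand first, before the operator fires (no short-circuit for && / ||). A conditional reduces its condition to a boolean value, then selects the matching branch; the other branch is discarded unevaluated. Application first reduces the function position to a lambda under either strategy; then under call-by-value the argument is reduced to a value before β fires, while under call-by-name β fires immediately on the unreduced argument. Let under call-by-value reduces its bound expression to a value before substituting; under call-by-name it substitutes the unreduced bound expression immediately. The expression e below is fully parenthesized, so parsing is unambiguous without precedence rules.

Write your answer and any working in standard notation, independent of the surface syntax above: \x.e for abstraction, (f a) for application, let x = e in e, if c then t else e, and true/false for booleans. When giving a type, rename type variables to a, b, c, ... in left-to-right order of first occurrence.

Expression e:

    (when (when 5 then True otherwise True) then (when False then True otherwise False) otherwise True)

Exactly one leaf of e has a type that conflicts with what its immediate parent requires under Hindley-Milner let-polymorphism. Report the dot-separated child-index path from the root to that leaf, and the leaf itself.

Answer: 0.0 : 5

Derivation:
  unify Int ~ Bool
  FAIL: mismatch Int ~ Bool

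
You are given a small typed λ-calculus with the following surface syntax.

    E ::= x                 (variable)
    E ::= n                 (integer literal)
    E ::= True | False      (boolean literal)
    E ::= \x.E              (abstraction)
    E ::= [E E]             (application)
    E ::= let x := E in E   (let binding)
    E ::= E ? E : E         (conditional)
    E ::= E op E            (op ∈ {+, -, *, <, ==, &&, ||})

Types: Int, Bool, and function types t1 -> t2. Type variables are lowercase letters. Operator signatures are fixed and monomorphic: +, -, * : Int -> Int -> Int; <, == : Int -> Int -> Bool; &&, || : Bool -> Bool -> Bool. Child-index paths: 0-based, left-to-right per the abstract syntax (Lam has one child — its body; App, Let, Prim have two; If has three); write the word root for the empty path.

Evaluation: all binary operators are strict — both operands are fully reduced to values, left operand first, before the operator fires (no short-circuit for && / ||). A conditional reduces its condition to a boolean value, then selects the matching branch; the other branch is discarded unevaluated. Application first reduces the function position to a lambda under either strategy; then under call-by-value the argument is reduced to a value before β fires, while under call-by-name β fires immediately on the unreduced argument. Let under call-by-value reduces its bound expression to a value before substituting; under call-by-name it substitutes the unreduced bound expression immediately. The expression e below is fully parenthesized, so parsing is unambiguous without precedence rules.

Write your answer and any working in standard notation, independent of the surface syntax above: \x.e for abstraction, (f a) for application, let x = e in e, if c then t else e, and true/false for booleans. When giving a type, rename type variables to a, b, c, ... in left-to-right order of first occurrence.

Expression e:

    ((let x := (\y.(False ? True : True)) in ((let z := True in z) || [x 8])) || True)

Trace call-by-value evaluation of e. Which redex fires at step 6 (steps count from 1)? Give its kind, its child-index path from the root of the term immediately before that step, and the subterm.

Working:
step 0: ((let x = (\y.(if false then true else true)) in ((let z = true in z) || (x 8))) || true)
step 1: [let@0] (((let z = true in z) || ((\y.(if false then true else true)) 8)) || true)
step 2: [let@0.0] ((true || ((\y.(if false then true else true)) 8)) || true)
step 3: [beta@0.1] ((true || (if false then true else true)) || true)
step 4: [if@0.1] ((true || true) || true)
step 5: [delta@0] (true || true)
step 6: [delta@root] true

Answer: delta at root : (true || true)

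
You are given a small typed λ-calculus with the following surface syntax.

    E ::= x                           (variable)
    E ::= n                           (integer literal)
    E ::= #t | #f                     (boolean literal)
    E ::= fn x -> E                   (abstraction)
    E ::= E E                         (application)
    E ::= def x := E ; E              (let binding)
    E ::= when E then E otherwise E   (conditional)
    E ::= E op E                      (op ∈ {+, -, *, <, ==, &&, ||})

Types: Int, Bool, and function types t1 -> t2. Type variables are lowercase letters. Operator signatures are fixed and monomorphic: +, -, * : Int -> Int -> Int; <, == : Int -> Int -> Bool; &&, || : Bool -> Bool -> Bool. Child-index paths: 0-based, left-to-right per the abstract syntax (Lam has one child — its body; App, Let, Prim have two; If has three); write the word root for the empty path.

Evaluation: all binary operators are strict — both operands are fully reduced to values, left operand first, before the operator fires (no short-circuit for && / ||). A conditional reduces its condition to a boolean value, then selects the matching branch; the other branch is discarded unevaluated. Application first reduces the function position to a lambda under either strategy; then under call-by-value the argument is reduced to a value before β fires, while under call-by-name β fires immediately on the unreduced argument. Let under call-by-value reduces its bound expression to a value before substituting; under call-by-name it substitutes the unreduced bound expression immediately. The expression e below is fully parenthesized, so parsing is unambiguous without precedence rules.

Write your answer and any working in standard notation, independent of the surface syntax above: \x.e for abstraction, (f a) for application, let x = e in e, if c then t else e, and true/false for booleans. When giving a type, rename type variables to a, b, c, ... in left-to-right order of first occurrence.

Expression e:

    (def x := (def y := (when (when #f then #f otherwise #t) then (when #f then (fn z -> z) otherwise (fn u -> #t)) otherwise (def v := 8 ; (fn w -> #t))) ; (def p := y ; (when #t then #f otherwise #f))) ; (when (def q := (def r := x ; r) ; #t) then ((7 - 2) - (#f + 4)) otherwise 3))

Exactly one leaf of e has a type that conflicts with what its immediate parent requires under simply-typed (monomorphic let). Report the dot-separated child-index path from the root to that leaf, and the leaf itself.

Trace:
  unify Bool ~ Bool
  unify Bool ~ Bool
  unify Bool ~ Bool
  unify Bool ~ Bool
z : a
\z._ : a -> a
\u._ : b -> Bool
  unify a -> a ~ b -> Bool
  unify a ~ b
  unify b ~ Bool
let v : Int
\w._ : c -> Bool
  unify Bool -> Bool ~ c -> Bool
  unify Bool ~ c
  unify Bool ~ Bool
let y : Bool -> Bool
y : Bool -> Bool
let p : Bool -> Bool
  unify Bool ~ Bool
  unify Bool ~ Bool
let x : Bool
x : Bool
let r : Bool
r : Bool
let q : Bool
  unify Bool ~ Bool
  unify Int ~ Int
  unify Int ~ Int
  unify Int ~ Int
  unify Bool ~ Int
  FAIL: mismatch Bool ~ Int

Answer: 1.1.1.0 : false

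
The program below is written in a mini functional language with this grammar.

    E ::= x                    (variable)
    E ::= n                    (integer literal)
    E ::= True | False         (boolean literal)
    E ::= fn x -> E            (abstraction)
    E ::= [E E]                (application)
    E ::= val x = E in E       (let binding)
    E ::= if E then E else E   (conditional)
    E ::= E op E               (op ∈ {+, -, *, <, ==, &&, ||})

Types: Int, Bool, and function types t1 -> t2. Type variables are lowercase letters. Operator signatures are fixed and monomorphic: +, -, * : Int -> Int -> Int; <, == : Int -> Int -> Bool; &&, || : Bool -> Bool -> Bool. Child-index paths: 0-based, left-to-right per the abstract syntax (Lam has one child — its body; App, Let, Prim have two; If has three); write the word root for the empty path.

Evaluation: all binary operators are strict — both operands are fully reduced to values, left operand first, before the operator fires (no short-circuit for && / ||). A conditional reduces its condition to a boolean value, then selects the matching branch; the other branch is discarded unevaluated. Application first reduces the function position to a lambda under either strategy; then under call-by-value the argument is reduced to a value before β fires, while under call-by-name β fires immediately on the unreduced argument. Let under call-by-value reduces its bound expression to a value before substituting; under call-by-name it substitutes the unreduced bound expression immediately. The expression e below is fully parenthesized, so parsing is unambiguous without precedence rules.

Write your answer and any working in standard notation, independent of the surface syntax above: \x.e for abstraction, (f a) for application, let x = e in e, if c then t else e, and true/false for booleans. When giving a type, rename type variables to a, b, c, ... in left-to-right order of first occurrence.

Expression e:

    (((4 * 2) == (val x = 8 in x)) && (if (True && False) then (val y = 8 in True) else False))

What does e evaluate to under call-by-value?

Working:
step 0: (((4 * 2) == (let x = 8 in x)) && (if (true && false) then (let y = 8 in true) else false))
step 1: [delta@0.0] ((8 == (let x = 8 in x)) && (if (true && false) then (let y = 8 in true) else false))
step 2: [let@0.1] ((8 == 8) && (if (true && false) then (let y = 8 in true) else false))
step 3: [delta@0] (true && (if (true && false) then (let y = 8 in true) else false))
step 4: [delta@1.0] (true && (if false then (let y = 8 in true) else false))
step 5: [if@1] (true && false)
step 6: [delta@root] false

Answer: false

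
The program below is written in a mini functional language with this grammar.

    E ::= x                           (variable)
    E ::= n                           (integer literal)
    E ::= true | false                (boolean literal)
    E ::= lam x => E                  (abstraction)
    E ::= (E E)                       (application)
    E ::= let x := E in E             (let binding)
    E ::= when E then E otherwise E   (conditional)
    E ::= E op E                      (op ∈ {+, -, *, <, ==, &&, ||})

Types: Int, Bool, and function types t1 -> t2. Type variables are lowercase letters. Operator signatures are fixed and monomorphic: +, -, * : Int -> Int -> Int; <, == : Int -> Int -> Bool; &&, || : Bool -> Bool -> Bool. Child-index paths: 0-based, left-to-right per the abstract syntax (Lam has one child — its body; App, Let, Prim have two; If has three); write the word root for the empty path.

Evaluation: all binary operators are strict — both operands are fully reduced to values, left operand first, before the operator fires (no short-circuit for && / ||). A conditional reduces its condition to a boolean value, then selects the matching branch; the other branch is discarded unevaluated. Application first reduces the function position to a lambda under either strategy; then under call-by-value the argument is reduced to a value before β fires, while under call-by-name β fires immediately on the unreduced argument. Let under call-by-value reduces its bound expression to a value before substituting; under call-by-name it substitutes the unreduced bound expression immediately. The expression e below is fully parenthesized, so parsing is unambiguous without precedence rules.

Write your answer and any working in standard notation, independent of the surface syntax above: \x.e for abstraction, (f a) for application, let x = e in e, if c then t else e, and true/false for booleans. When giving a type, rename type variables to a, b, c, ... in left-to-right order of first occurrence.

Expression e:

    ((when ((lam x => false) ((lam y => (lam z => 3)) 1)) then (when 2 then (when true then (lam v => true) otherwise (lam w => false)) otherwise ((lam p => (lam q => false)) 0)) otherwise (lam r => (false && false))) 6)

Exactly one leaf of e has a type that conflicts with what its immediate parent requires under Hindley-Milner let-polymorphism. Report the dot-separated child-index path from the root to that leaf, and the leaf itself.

Derivation:
\x._ : a -> Bool
\z._ : c -> Int
\y._ : b -> c -> Int
  unify b -> c -> Int ~ Int -> d
  unify b ~ Int
  unify c -> Int ~ d
_ _ : c -> Int
  unify a -> Bool ~ (c -> Int) -> e
  unify a ~ c -> Int
  unify Bool ~ e
_ _ : Bool
  unify Bool ~ Bool
  unify Int ~ Bool
  FAIL: mismatch Int ~ Bool

Answer: 0.1.0 : 2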